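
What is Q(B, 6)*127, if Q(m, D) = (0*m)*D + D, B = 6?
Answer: 762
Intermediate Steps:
Q(m, D) = D (Q(m, D) = 0*D + D = 0 + D = D)
Q(B, 6)*127 = 6*127 = 762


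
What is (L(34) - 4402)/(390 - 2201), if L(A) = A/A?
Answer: 4401/1811 ≈ 2.4301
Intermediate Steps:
L(A) = 1
(L(34) - 4402)/(390 - 2201) = (1 - 4402)/(390 - 2201) = -4401/(-1811) = -4401*(-1/1811) = 4401/1811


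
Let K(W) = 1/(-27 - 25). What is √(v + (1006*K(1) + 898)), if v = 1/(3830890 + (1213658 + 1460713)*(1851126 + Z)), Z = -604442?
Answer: 2*√103167193030556676694747695166/21671645883251 ≈ 29.642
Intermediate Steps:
K(W) = -1/52 (K(W) = 1/(-52) = -1/52)
v = 1/3334099366654 (v = 1/(3830890 + (1213658 + 1460713)*(1851126 - 604442)) = 1/(3830890 + 2674371*1246684) = 1/(3830890 + 3334095535764) = 1/3334099366654 ≈ 2.9993e-13)
√(v + (1006*K(1) + 898)) = √(1/3334099366654 + (1006*(-1/52) + 898)) = √(1/3334099366654 + (-503/26 + 898)) = √(1/3334099366654 + 22845/26) = √(19041875007802664/21671645883251) = 2*√103167193030556676694747695166/21671645883251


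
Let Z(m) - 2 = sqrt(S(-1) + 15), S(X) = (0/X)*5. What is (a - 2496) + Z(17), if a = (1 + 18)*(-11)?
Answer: -2703 + sqrt(15) ≈ -2699.1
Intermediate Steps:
S(X) = 0 (S(X) = 0*5 = 0)
Z(m) = 2 + sqrt(15) (Z(m) = 2 + sqrt(0 + 15) = 2 + sqrt(15))
a = -209 (a = 19*(-11) = -209)
(a - 2496) + Z(17) = (-209 - 2496) + (2 + sqrt(15)) = -2705 + (2 + sqrt(15)) = -2703 + sqrt(15)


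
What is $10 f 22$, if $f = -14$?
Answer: $-3080$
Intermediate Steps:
$10 f 22 = 10 \left(-14\right) 22 = \left(-140\right) 22 = -3080$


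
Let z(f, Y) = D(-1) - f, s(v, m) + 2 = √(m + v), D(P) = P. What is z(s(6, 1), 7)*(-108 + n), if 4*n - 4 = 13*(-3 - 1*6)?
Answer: -545/4 + 545*√7/4 ≈ 224.23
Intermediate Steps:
s(v, m) = -2 + √(m + v)
z(f, Y) = -1 - f
n = -113/4 (n = 1 + (13*(-3 - 1*6))/4 = 1 + (13*(-3 - 6))/4 = 1 + (13*(-9))/4 = 1 + (¼)*(-117) = 1 - 117/4 = -113/4 ≈ -28.250)
z(s(6, 1), 7)*(-108 + n) = (-1 - (-2 + √(1 + 6)))*(-108 - 113/4) = (-1 - (-2 + √7))*(-545/4) = (-1 + (2 - √7))*(-545/4) = (1 - √7)*(-545/4) = -545/4 + 545*√7/4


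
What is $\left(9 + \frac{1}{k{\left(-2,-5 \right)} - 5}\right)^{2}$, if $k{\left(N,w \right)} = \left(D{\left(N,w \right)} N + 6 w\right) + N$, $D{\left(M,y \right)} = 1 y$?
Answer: $\frac{58564}{729} \approx 80.335$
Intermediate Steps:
$D{\left(M,y \right)} = y$
$k{\left(N,w \right)} = N + 6 w + N w$ ($k{\left(N,w \right)} = \left(w N + 6 w\right) + N = \left(N w + 6 w\right) + N = \left(6 w + N w\right) + N = N + 6 w + N w$)
$\left(9 + \frac{1}{k{\left(-2,-5 \right)} - 5}\right)^{2} = \left(9 + \frac{1}{\left(-2 + 6 \left(-5\right) - -10\right) - 5}\right)^{2} = \left(9 + \frac{1}{\left(-2 - 30 + 10\right) - 5}\right)^{2} = \left(9 + \frac{1}{-22 - 5}\right)^{2} = \left(9 + \frac{1}{-27}\right)^{2} = \left(9 - \frac{1}{27}\right)^{2} = \left(\frac{242}{27}\right)^{2} = \frac{58564}{729}$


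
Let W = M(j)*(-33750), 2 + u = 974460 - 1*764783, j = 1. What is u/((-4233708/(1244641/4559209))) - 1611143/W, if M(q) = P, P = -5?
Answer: -576720375648606949/60319873803037500 ≈ -9.5610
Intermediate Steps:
u = 209675 (u = -2 + (974460 - 1*764783) = -2 + (974460 - 764783) = -2 + 209677 = 209675)
M(q) = -5
W = 168750 (W = -5*(-33750) = 168750)
u/((-4233708/(1244641/4559209))) - 1611143/W = 209675/((-4233708/(1244641/4559209))) - 1611143/168750 = 209675/((-4233708/(1244641*(1/4559209)))) - 1611143*1/168750 = 209675/((-4233708/1244641/4559209)) - 1611143/168750 = 209675/((-4233708*4559209/1244641)) - 1611143/168750 = 209675/(-19302359616972/1244641) - 1611143/168750 = 209675*(-1244641/19302359616972) - 1611143/168750 = -260970101675/19302359616972 - 1611143/168750 = -576720375648606949/60319873803037500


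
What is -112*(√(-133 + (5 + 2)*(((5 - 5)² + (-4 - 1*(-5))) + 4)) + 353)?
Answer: -39536 - 784*I*√2 ≈ -39536.0 - 1108.7*I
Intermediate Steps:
-112*(√(-133 + (5 + 2)*(((5 - 5)² + (-4 - 1*(-5))) + 4)) + 353) = -112*(√(-133 + 7*((0² + (-4 + 5)) + 4)) + 353) = -112*(√(-133 + 7*((0 + 1) + 4)) + 353) = -112*(√(-133 + 7*(1 + 4)) + 353) = -112*(√(-133 + 7*5) + 353) = -112*(√(-133 + 35) + 353) = -112*(√(-98) + 353) = -112*(7*I*√2 + 353) = -112*(353 + 7*I*√2) = -39536 - 784*I*√2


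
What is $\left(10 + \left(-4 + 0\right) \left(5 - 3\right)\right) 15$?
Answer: $30$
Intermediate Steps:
$\left(10 + \left(-4 + 0\right) \left(5 - 3\right)\right) 15 = \left(10 - 8\right) 15 = 2 \cdot 15 = 30$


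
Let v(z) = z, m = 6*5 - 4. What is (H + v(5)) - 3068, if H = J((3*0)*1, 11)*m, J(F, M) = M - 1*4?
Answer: -2881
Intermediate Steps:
J(F, M) = -4 + M (J(F, M) = M - 4 = -4 + M)
m = 26 (m = 30 - 4 = 26)
H = 182 (H = (-4 + 11)*26 = 7*26 = 182)
(H + v(5)) - 3068 = (182 + 5) - 3068 = 187 - 3068 = -2881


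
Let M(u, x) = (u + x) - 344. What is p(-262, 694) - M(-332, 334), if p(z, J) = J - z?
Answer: 1298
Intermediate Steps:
M(u, x) = -344 + u + x
p(-262, 694) - M(-332, 334) = (694 - 1*(-262)) - (-344 - 332 + 334) = (694 + 262) - 1*(-342) = 956 + 342 = 1298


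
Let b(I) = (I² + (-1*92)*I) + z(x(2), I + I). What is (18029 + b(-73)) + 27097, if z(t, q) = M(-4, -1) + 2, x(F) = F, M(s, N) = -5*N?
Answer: 57178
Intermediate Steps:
z(t, q) = 7 (z(t, q) = -5*(-1) + 2 = 5 + 2 = 7)
b(I) = 7 + I² - 92*I (b(I) = (I² + (-1*92)*I) + 7 = (I² - 92*I) + 7 = 7 + I² - 92*I)
(18029 + b(-73)) + 27097 = (18029 + (7 + (-73)² - 92*(-73))) + 27097 = (18029 + (7 + 5329 + 6716)) + 27097 = (18029 + 12052) + 27097 = 30081 + 27097 = 57178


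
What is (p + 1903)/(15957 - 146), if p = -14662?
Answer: -12759/15811 ≈ -0.80697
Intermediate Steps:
(p + 1903)/(15957 - 146) = (-14662 + 1903)/(15957 - 146) = -12759/15811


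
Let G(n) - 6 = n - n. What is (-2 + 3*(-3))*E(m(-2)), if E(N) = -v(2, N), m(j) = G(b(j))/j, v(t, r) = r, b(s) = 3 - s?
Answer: -33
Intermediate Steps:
G(n) = 6 (G(n) = 6 + (n - n) = 6 + 0 = 6)
m(j) = 6/j
E(N) = -N
(-2 + 3*(-3))*E(m(-2)) = (-2 + 3*(-3))*(-6/(-2)) = (-2 - 9)*(-6*(-1)/2) = -(-11)*(-3) = -11*3 = -33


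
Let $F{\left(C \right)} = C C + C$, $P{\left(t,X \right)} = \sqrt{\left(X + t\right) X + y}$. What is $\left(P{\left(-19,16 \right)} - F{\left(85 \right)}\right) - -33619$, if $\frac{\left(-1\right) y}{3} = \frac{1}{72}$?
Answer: $26309 + \frac{i \sqrt{6918}}{12} \approx 26309.0 + 6.9312 i$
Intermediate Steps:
$y = - \frac{1}{24}$ ($y = - \frac{3}{72} = \left(-3\right) \frac{1}{72} = - \frac{1}{24} \approx -0.041667$)
$P{\left(t,X \right)} = \sqrt{- \frac{1}{24} + X \left(X + t\right)}$ ($P{\left(t,X \right)} = \sqrt{\left(X + t\right) X - \frac{1}{24}} = \sqrt{X \left(X + t\right) - \frac{1}{24}} = \sqrt{- \frac{1}{24} + X \left(X + t\right)}$)
$F{\left(C \right)} = C + C^{2}$ ($F{\left(C \right)} = C^{2} + C = C + C^{2}$)
$\left(P{\left(-19,16 \right)} - F{\left(85 \right)}\right) - -33619 = \left(\frac{\sqrt{-6 + 144 \cdot 16^{2} + 144 \cdot 16 \left(-19\right)}}{12} - 85 \left(1 + 85\right)\right) - -33619 = \left(\frac{\sqrt{-6 + 144 \cdot 256 - 43776}}{12} - 85 \cdot 86\right) + 33619 = \left(\frac{\sqrt{-6 + 36864 - 43776}}{12} - 7310\right) + 33619 = \left(\frac{\sqrt{-6918}}{12} - 7310\right) + 33619 = \left(\frac{i \sqrt{6918}}{12} - 7310\right) + 33619 = \left(-7310 + \frac{i \sqrt{6918}}{12}\right) + 33619 = 26309 + \frac{i \sqrt{6918}}{12}$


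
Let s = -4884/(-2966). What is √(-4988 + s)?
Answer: I*√10966432046/1483 ≈ 70.614*I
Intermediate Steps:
s = 2442/1483 (s = -4884*(-1/2966) = 2442/1483 ≈ 1.6467)
√(-4988 + s) = √(-4988 + 2442/1483) = √(-7394762/1483) = I*√10966432046/1483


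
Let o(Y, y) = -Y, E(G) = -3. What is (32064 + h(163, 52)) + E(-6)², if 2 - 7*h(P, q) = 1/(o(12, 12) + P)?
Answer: 4843066/151 ≈ 32073.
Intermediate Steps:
h(P, q) = 2/7 - 1/(7*(-12 + P)) (h(P, q) = 2/7 - 1/(7*(-1*12 + P)) = 2/7 - 1/(7*(-12 + P)))
(32064 + h(163, 52)) + E(-6)² = (32064 + (-25 + 2*163)/(7*(-12 + 163))) + (-3)² = (32064 + (⅐)*(-25 + 326)/151) + 9 = (32064 + (⅐)*(1/151)*301) + 9 = (32064 + 43/151) + 9 = 4841707/151 + 9 = 4843066/151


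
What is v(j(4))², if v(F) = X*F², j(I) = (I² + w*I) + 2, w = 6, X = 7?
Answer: 152473104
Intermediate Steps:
j(I) = 2 + I² + 6*I (j(I) = (I² + 6*I) + 2 = 2 + I² + 6*I)
v(F) = 7*F²
v(j(4))² = (7*(2 + 4² + 6*4)²)² = (7*(2 + 16 + 24)²)² = (7*42²)² = (7*1764)² = 12348² = 152473104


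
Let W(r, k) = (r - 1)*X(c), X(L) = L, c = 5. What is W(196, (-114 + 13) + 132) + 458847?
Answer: 459822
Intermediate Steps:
W(r, k) = -5 + 5*r (W(r, k) = (r - 1)*5 = (-1 + r)*5 = -5 + 5*r)
W(196, (-114 + 13) + 132) + 458847 = (-5 + 5*196) + 458847 = (-5 + 980) + 458847 = 975 + 458847 = 459822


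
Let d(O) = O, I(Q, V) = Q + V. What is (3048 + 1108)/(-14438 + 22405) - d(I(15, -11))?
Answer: -27712/7967 ≈ -3.4783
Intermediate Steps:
(3048 + 1108)/(-14438 + 22405) - d(I(15, -11)) = (3048 + 1108)/(-14438 + 22405) - (15 - 11) = 4156/7967 - 1*4 = 4156*(1/7967) - 4 = 4156/7967 - 4 = -27712/7967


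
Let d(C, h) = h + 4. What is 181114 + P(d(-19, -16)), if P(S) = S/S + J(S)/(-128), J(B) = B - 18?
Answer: 11591375/64 ≈ 1.8112e+5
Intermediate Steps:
J(B) = -18 + B
d(C, h) = 4 + h
P(S) = 73/64 - S/128 (P(S) = S/S + (-18 + S)/(-128) = 1 + (-18 + S)*(-1/128) = 1 + (9/64 - S/128) = 73/64 - S/128)
181114 + P(d(-19, -16)) = 181114 + (73/64 - (4 - 16)/128) = 181114 + (73/64 - 1/128*(-12)) = 181114 + (73/64 + 3/32) = 181114 + 79/64 = 11591375/64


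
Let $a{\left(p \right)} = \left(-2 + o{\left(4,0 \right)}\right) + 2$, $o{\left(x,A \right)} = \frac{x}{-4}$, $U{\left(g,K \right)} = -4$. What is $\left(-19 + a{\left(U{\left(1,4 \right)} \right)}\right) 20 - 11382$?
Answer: $-11782$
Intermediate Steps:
$o{\left(x,A \right)} = - \frac{x}{4}$ ($o{\left(x,A \right)} = x \left(- \frac{1}{4}\right) = - \frac{x}{4}$)
$a{\left(p \right)} = -1$ ($a{\left(p \right)} = \left(-2 - 1\right) + 2 = -3 + 2 = -1$)
$\left(-19 + a{\left(U{\left(1,4 \right)} \right)}\right) 20 - 11382 = \left(-19 - 1\right) 20 - 11382 = \left(-20\right) 20 - 11382 = -400 - 11382 = -11782$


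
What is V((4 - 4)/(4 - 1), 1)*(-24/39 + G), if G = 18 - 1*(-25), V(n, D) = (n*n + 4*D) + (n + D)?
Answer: 2755/13 ≈ 211.92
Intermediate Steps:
V(n, D) = n + n² + 5*D (V(n, D) = (n² + 4*D) + (D + n) = n + n² + 5*D)
G = 43 (G = 18 + 25 = 43)
V((4 - 4)/(4 - 1), 1)*(-24/39 + G) = ((4 - 4)/(4 - 1) + ((4 - 4)/(4 - 1))² + 5*1)*(-24/39 + 43) = (0/3 + (0/3)² + 5)*(-24*1/39 + 43) = (0*(⅓) + (0*(⅓))² + 5)*(-8/13 + 43) = (0 + 0² + 5)*(551/13) = (0 + 0 + 5)*(551/13) = 5*(551/13) = 2755/13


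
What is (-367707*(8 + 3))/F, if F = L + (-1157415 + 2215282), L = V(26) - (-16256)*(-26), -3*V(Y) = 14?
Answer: -12134331/1905619 ≈ -6.3677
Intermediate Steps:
V(Y) = -14/3 (V(Y) = -1/3*14 = -14/3)
L = -1267982/3 (L = -14/3 - (-16256)*(-26) = -14/3 - 1016*416 = -14/3 - 422656 = -1267982/3 ≈ -4.2266e+5)
F = 1905619/3 (F = -1267982/3 + (-1157415 + 2215282) = -1267982/3 + 1057867 = 1905619/3 ≈ 6.3521e+5)
(-367707*(8 + 3))/F = (-367707*(8 + 3))/(1905619/3) = -367707*11*(3/1905619) = -4044777*3/1905619 = -12134331/1905619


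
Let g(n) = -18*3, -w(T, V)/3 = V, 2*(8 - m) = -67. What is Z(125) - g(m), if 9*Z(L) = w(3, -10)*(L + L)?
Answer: 2662/3 ≈ 887.33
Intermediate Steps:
m = 83/2 (m = 8 - ½*(-67) = 8 + 67/2 = 83/2 ≈ 41.500)
w(T, V) = -3*V
g(n) = -54
Z(L) = 20*L/3 (Z(L) = ((-3*(-10))*(L + L))/9 = (30*(2*L))/9 = (60*L)/9 = 20*L/3)
Z(125) - g(m) = (20/3)*125 - 1*(-54) = 2500/3 + 54 = 2662/3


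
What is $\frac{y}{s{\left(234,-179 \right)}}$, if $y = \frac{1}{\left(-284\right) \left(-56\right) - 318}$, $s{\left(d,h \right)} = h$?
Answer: $- \frac{1}{2789894} \approx -3.5844 \cdot 10^{-7}$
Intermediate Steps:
$y = \frac{1}{15586}$ ($y = \frac{1}{15904 - 318} = \frac{1}{15586} \approx 6.416 \cdot 10^{-5}$)
$\frac{y}{s{\left(234,-179 \right)}} = \frac{1}{15586 \left(-179\right)} = \frac{1}{15586} \left(- \frac{1}{179}\right) = - \frac{1}{2789894}$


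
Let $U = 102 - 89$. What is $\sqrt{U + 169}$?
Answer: $\sqrt{182} \approx 13.491$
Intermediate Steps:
$U = 13$
$\sqrt{U + 169} = \sqrt{13 + 169} = \sqrt{182}$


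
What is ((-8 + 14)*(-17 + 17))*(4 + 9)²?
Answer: 0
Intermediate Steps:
((-8 + 14)*(-17 + 17))*(4 + 9)² = (6*0)*13² = 0*169 = 0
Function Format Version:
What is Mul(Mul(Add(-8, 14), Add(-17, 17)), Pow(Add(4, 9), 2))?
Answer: 0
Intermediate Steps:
Mul(Mul(Add(-8, 14), Add(-17, 17)), Pow(Add(4, 9), 2)) = Mul(Mul(6, 0), Pow(13, 2)) = Mul(0, 169) = 0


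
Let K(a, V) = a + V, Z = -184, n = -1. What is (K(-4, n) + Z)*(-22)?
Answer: 4158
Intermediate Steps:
K(a, V) = V + a
(K(-4, n) + Z)*(-22) = ((-1 - 4) - 184)*(-22) = (-5 - 184)*(-22) = -189*(-22) = 4158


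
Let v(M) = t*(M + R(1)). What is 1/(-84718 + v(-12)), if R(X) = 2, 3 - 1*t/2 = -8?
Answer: -1/84938 ≈ -1.1773e-5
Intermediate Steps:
t = 22 (t = 6 - 2*(-8) = 6 + 16 = 22)
v(M) = 44 + 22*M (v(M) = 22*(M + 2) = 22*(2 + M) = 44 + 22*M)
1/(-84718 + v(-12)) = 1/(-84718 + (44 + 22*(-12))) = 1/(-84718 + (44 - 264)) = 1/(-84718 - 220) = 1/(-84938) = -1/84938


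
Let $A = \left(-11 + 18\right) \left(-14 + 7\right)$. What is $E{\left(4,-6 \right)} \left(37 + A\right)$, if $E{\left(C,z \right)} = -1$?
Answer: $12$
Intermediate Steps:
$A = -49$ ($A = 7 \left(-7\right) = -49$)
$E{\left(4,-6 \right)} \left(37 + A\right) = - (37 - 49) = \left(-1\right) \left(-12\right) = 12$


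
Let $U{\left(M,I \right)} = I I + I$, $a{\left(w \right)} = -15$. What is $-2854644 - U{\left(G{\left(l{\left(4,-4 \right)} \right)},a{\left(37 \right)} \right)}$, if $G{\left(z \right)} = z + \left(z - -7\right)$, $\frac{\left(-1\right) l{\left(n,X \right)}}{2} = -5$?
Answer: $-2854854$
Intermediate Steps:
$l{\left(n,X \right)} = 10$ ($l{\left(n,X \right)} = \left(-2\right) \left(-5\right) = 10$)
$G{\left(z \right)} = 7 + 2 z$ ($G{\left(z \right)} = z + \left(z + 7\right) = z + \left(7 + z\right) = 7 + 2 z$)
$U{\left(M,I \right)} = I + I^{2}$ ($U{\left(M,I \right)} = I^{2} + I = I + I^{2}$)
$-2854644 - U{\left(G{\left(l{\left(4,-4 \right)} \right)},a{\left(37 \right)} \right)} = -2854644 - - 15 \left(1 - 15\right) = -2854644 - \left(-15\right) \left(-14\right) = -2854644 - 210 = -2854854$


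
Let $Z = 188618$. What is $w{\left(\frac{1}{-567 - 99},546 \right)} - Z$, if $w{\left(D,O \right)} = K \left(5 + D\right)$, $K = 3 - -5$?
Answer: $- \frac{62796478}{333} \approx -1.8858 \cdot 10^{5}$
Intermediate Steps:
$K = 8$ ($K = 3 + 5 = 8$)
$w{\left(D,O \right)} = 40 + 8 D$ ($w{\left(D,O \right)} = 8 \left(5 + D\right) = 40 + 8 D$)
$w{\left(\frac{1}{-567 - 99},546 \right)} - Z = \left(40 + \frac{8}{-567 - 99}\right) - 188618 = \left(40 + \frac{8}{-666}\right) - 188618 = \left(40 + 8 \left(- \frac{1}{666}\right)\right) - 188618 = \left(40 - \frac{4}{333}\right) - 188618 = \frac{13316}{333} - 188618 = - \frac{62796478}{333}$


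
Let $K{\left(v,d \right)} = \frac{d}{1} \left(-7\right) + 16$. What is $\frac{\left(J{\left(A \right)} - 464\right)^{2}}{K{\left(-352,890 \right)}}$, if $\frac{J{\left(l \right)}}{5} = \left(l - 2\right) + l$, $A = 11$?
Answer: $- \frac{5096}{239} \approx -21.322$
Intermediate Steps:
$J{\left(l \right)} = -10 + 10 l$ ($J{\left(l \right)} = 5 \left(\left(l - 2\right) + l\right) = 5 \left(\left(-2 + l\right) + l\right) = 5 \left(-2 + 2 l\right) = -10 + 10 l$)
$K{\left(v,d \right)} = 16 - 7 d$ ($K{\left(v,d \right)} = d 1 \left(-7\right) + 16 = d \left(-7\right) + 16 = - 7 d + 16 = 16 - 7 d$)
$\frac{\left(J{\left(A \right)} - 464\right)^{2}}{K{\left(-352,890 \right)}} = \frac{\left(\left(-10 + 10 \cdot 11\right) - 464\right)^{2}}{16 - 6230} = \frac{\left(\left(-10 + 110\right) - 464\right)^{2}}{16 - 6230} = \frac{\left(100 - 464\right)^{2}}{-6214} = \left(-364\right)^{2} \left(- \frac{1}{6214}\right) = 132496 \left(- \frac{1}{6214}\right) = - \frac{5096}{239}$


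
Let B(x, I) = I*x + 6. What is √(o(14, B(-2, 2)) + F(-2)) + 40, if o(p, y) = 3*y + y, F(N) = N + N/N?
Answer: 40 + √7 ≈ 42.646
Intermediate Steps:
F(N) = 1 + N (F(N) = N + 1 = 1 + N)
B(x, I) = 6 + I*x
o(p, y) = 4*y
√(o(14, B(-2, 2)) + F(-2)) + 40 = √(4*(6 + 2*(-2)) + (1 - 2)) + 40 = √(4*(6 - 4) - 1) + 40 = √(4*2 - 1) + 40 = √(8 - 1) + 40 = √7 + 40 = 40 + √7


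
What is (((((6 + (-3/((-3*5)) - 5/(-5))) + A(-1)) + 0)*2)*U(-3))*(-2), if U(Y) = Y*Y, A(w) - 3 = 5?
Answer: -2736/5 ≈ -547.20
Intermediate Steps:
A(w) = 8 (A(w) = 3 + 5 = 8)
U(Y) = Y**2
(((((6 + (-3/((-3*5)) - 5/(-5))) + A(-1)) + 0)*2)*U(-3))*(-2) = (((((6 + (-3/((-3*5)) - 5/(-5))) + 8) + 0)*2)*(-3)**2)*(-2) = (((((6 + (-3/(-15) - 5*(-1/5))) + 8) + 0)*2)*9)*(-2) = (((((6 + (-3*(-1/15) + 1)) + 8) + 0)*2)*9)*(-2) = (((((6 + (1/5 + 1)) + 8) + 0)*2)*9)*(-2) = (((((6 + 6/5) + 8) + 0)*2)*9)*(-2) = ((((36/5 + 8) + 0)*2)*9)*(-2) = (((76/5 + 0)*2)*9)*(-2) = (((76/5)*2)*9)*(-2) = ((152/5)*9)*(-2) = (1368/5)*(-2) = -2736/5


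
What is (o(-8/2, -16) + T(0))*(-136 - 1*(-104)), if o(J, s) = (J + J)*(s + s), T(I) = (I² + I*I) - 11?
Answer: -7840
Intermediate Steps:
T(I) = -11 + 2*I² (T(I) = (I² + I²) - 11 = 2*I² - 11 = -11 + 2*I²)
o(J, s) = 4*J*s (o(J, s) = (2*J)*(2*s) = 4*J*s)
(o(-8/2, -16) + T(0))*(-136 - 1*(-104)) = (4*(-8/2)*(-16) + (-11 + 2*0²))*(-136 - 1*(-104)) = (4*(-8*½)*(-16) + (-11 + 2*0))*(-136 + 104) = (4*(-4)*(-16) + (-11 + 0))*(-32) = (256 - 11)*(-32) = 245*(-32) = -7840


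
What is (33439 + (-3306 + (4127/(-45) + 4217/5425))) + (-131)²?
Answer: 2304689708/48825 ≈ 47203.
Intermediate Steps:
(33439 + (-3306 + (4127/(-45) + 4217/5425))) + (-131)² = (33439 + (-3306 + (4127*(-1/45) + 4217*(1/5425)))) + 17161 = (33439 + (-3306 + (-4127/45 + 4217/5425))) + 17161 = (33439 + (-3306 - 4439842/48825)) + 17161 = (33439 - 165855292/48825) + 17161 = 1466803883/48825 + 17161 = 2304689708/48825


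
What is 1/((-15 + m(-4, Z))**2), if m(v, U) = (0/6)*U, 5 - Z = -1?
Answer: 1/225 ≈ 0.0044444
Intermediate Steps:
Z = 6 (Z = 5 - 1*(-1) = 5 + 1 = 6)
m(v, U) = 0 (m(v, U) = (0*(1/6))*U = 0*U = 0)
1/((-15 + m(-4, Z))**2) = 1/((-15 + 0)**2) = 1/((-15)**2) = 1/225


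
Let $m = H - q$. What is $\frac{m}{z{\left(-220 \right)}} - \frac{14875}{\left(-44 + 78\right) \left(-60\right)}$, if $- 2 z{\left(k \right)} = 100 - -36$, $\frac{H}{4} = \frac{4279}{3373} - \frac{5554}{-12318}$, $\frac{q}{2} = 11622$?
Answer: $\frac{986071402135}{2825305752} \approx 349.01$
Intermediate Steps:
$q = 23244$ ($q = 2 \cdot 11622 = 23244$)
$H = \frac{142884728}{20774307}$ ($H = 4 \left(\frac{4279}{3373} - \frac{5554}{-12318}\right) = 4 \left(4279 \cdot \frac{1}{3373} - - \frac{2777}{6159}\right) = 4 \left(\frac{4279}{3373} + \frac{2777}{6159}\right) = 4 \cdot \frac{35721182}{20774307} = \frac{142884728}{20774307} \approx 6.878$)
$z{\left(k \right)} = -68$ ($z{\left(k \right)} = - \frac{100 - -36}{2} = - \frac{100 + 36}{2} = \left(- \frac{1}{2}\right) 136 = -68$)
$m = - \frac{482735107180}{20774307}$ ($m = \frac{142884728}{20774307} - 23244 = - \frac{482735107180}{20774307} \approx -23237.0$)
$\frac{m}{z{\left(-220 \right)}} - \frac{14875}{\left(-44 + 78\right) \left(-60\right)} = - \frac{482735107180}{20774307 \left(-68\right)} - \frac{14875}{\left(-44 + 78\right) \left(-60\right)} = \left(- \frac{482735107180}{20774307}\right) \left(- \frac{1}{68}\right) - \frac{14875}{34 \left(-60\right)} = \frac{120683776795}{353163219} - \frac{14875}{-2040} = \frac{120683776795}{353163219} - - \frac{175}{24} = \frac{120683776795}{353163219} + \frac{175}{24} = \frac{986071402135}{2825305752}$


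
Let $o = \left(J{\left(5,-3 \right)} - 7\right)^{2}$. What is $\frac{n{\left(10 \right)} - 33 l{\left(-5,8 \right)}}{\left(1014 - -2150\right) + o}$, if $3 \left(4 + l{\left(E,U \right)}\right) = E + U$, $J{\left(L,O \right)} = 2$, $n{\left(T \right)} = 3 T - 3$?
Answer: $\frac{42}{1063} \approx 0.039511$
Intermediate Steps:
$n{\left(T \right)} = -3 + 3 T$
$l{\left(E,U \right)} = -4 + \frac{E}{3} + \frac{U}{3}$ ($l{\left(E,U \right)} = -4 + \frac{E + U}{3} = -4 + \left(\frac{E}{3} + \frac{U}{3}\right) = -4 + \frac{E}{3} + \frac{U}{3}$)
$o = 25$ ($o = \left(2 - 7\right)^{2} = \left(-5\right)^{2} = 25$)
$\frac{n{\left(10 \right)} - 33 l{\left(-5,8 \right)}}{\left(1014 - -2150\right) + o} = \frac{\left(-3 + 3 \cdot 10\right) - 33 \left(-4 + \frac{1}{3} \left(-5\right) + \frac{1}{3} \cdot 8\right)}{\left(1014 - -2150\right) + 25} = \frac{\left(-3 + 30\right) - 33 \left(-4 - \frac{5}{3} + \frac{8}{3}\right)}{\left(1014 + 2150\right) + 25} = \frac{27 - -99}{3164 + 25} = \frac{27 + 99}{3189} = 126 \cdot \frac{1}{3189} = \frac{42}{1063}$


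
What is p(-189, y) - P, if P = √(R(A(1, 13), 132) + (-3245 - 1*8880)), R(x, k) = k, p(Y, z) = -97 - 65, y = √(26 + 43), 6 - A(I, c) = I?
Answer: -162 - I*√11993 ≈ -162.0 - 109.51*I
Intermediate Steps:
A(I, c) = 6 - I
y = √69 ≈ 8.3066
p(Y, z) = -162
P = I*√11993 (P = √(132 + (-3245 - 1*8880)) = √(132 + (-3245 - 8880)) = √(132 - 12125) = √(-11993) = I*√11993 ≈ 109.51*I)
p(-189, y) - P = -162 - I*√11993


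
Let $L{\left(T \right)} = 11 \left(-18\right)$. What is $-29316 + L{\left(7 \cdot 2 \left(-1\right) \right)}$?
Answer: $-29514$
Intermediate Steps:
$L{\left(T \right)} = -198$
$-29316 + L{\left(7 \cdot 2 \left(-1\right) \right)} = -29316 - 198 = -29514$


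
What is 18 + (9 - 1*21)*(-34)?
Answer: 426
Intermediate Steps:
18 + (9 - 1*21)*(-34) = 18 + (9 - 21)*(-34) = 18 - 12*(-34) = 18 + 408 = 426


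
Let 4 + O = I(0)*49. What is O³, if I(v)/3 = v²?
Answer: -64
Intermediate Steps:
I(v) = 3*v²
O = -4 (O = -4 + (3*0²)*49 = -4 + (3*0)*49 = -4 + 0*49 = -4 + 0 = -4)
O³ = (-4)³ = -64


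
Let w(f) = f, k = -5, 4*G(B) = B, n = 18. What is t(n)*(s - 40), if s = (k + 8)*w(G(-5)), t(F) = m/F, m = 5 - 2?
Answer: -175/24 ≈ -7.2917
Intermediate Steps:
G(B) = B/4
m = 3
t(F) = 3/F
s = -15/4 (s = (-5 + 8)*((¼)*(-5)) = 3*(-5/4) = -15/4 ≈ -3.7500)
t(n)*(s - 40) = (3/18)*(-15/4 - 40) = (3*(1/18))*(-175/4) = (⅙)*(-175/4) = -175/24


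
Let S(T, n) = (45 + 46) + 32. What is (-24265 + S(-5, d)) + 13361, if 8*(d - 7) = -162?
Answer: -10781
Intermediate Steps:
d = -53/4 (d = 7 + (⅛)*(-162) = 7 - 81/4 = -53/4 ≈ -13.250)
S(T, n) = 123 (S(T, n) = 91 + 32 = 123)
(-24265 + S(-5, d)) + 13361 = (-24265 + 123) + 13361 = -24142 + 13361 = -10781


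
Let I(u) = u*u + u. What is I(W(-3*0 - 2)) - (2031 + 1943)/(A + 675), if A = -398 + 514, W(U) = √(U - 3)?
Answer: -7929/791 + I*√5 ≈ -10.024 + 2.2361*I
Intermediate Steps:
W(U) = √(-3 + U)
A = 116
I(u) = u + u² (I(u) = u² + u = u + u²)
I(W(-3*0 - 2)) - (2031 + 1943)/(A + 675) = √(-3 + (-3*0 - 2))*(1 + √(-3 + (-3*0 - 2))) - (2031 + 1943)/(116 + 675) = √(-3 + (0 - 2))*(1 + √(-3 + (0 - 2))) - 3974/791 = √(-3 - 2)*(1 + √(-3 - 2)) - 3974/791 = √(-5)*(1 + √(-5)) - 1*3974/791 = (I*√5)*(1 + I*√5) - 3974/791 = I*√5*(1 + I*√5) - 3974/791 = -3974/791 + I*√5*(1 + I*√5)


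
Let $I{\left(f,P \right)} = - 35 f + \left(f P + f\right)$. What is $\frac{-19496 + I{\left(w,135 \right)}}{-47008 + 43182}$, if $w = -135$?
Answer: $\frac{33131}{3826} \approx 8.6594$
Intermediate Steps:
$I{\left(f,P \right)} = - 34 f + P f$ ($I{\left(f,P \right)} = - 35 f + \left(P f + f\right) = - 35 f + \left(f + P f\right) = - 34 f + P f$)
$\frac{-19496 + I{\left(w,135 \right)}}{-47008 + 43182} = \frac{-19496 - 135 \left(-34 + 135\right)}{-47008 + 43182} = \frac{-19496 - 13635}{-3826} = \left(-19496 - 13635\right) \left(- \frac{1}{3826}\right) = \left(-33131\right) \left(- \frac{1}{3826}\right) = \frac{33131}{3826}$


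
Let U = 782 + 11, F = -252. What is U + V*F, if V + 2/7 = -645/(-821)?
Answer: 547625/821 ≈ 667.02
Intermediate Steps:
U = 793
V = 2873/5747 (V = -2/7 - 645/(-821) = -2/7 - 645*(-1/821) = -2/7 + 645/821 = 2873/5747 ≈ 0.49991)
U + V*F = 793 + (2873/5747)*(-252) = 793 - 103428/821 = 547625/821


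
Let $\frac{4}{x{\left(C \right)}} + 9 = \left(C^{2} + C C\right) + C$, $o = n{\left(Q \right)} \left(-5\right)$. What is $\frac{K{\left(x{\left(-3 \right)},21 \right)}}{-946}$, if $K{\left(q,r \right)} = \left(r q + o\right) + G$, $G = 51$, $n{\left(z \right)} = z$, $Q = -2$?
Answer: $- \frac{75}{946} \approx -0.079281$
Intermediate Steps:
$o = 10$ ($o = \left(-2\right) \left(-5\right) = 10$)
$x{\left(C \right)} = \frac{4}{-9 + C + 2 C^{2}}$ ($x{\left(C \right)} = \frac{4}{-9 + \left(\left(C^{2} + C C\right) + C\right)} = \frac{4}{-9 + \left(\left(C^{2} + C^{2}\right) + C\right)} = \frac{4}{-9 + \left(2 C^{2} + C\right)} = \frac{4}{-9 + \left(C + 2 C^{2}\right)} = \frac{4}{-9 + C + 2 C^{2}}$)
$K{\left(q,r \right)} = 61 + q r$ ($K{\left(q,r \right)} = \left(r q + 10\right) + 51 = \left(q r + 10\right) + 51 = \left(10 + q r\right) + 51 = 61 + q r$)
$\frac{K{\left(x{\left(-3 \right)},21 \right)}}{-946} = \frac{61 + \frac{4}{-9 - 3 + 2 \left(-3\right)^{2}} \cdot 21}{-946} = \left(61 + \frac{4}{-9 - 3 + 2 \cdot 9} \cdot 21\right) \left(- \frac{1}{946}\right) = \left(61 + \frac{4}{-9 - 3 + 18} \cdot 21\right) \left(- \frac{1}{946}\right) = \left(61 + \frac{4}{6} \cdot 21\right) \left(- \frac{1}{946}\right) = \left(61 + 4 \cdot \frac{1}{6} \cdot 21\right) \left(- \frac{1}{946}\right) = \left(61 + \frac{2}{3} \cdot 21\right) \left(- \frac{1}{946}\right) = \left(61 + 14\right) \left(- \frac{1}{946}\right) = 75 \left(- \frac{1}{946}\right) = - \frac{75}{946}$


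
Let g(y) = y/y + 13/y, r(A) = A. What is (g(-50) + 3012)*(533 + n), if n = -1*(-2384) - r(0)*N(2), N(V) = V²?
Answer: 439408129/50 ≈ 8.7882e+6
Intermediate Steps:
g(y) = 1 + 13/y
n = 2384 (n = -1*(-2384) - 0*2² = 2384 - 0*4 = 2384 - 1*0 = 2384 + 0 = 2384)
(g(-50) + 3012)*(533 + n) = ((13 - 50)/(-50) + 3012)*(533 + 2384) = (-1/50*(-37) + 3012)*2917 = (37/50 + 3012)*2917 = (150637/50)*2917 = 439408129/50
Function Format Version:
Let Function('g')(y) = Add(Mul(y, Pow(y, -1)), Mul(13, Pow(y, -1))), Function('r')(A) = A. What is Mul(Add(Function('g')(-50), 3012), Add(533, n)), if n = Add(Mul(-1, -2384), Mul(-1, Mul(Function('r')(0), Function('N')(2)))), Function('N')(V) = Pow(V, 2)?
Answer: Rational(439408129, 50) ≈ 8.7882e+6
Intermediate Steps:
Function('g')(y) = Add(1, Mul(13, Pow(y, -1)))
n = 2384 (n = Add(Mul(-1, -2384), Mul(-1, Mul(0, Pow(2, 2)))) = Add(2384, Mul(-1, Mul(0, 4))) = Add(2384, Mul(-1, 0)) = Add(2384, 0) = 2384)
Mul(Add(Function('g')(-50), 3012), Add(533, n)) = Mul(Add(Mul(Pow(-50, -1), Add(13, -50)), 3012), Add(533, 2384)) = Mul(Add(Mul(Rational(-1, 50), -37), 3012), 2917) = Mul(Add(Rational(37, 50), 3012), 2917) = Mul(Rational(150637, 50), 2917) = Rational(439408129, 50)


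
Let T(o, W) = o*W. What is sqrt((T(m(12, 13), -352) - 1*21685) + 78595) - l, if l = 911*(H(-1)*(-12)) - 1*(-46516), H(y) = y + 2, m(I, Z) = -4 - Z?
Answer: -35584 + sqrt(62894) ≈ -35333.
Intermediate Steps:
T(o, W) = W*o
H(y) = 2 + y
l = 35584 (l = 911*((2 - 1)*(-12)) - 1*(-46516) = 911*(1*(-12)) + 46516 = 911*(-12) + 46516 = -10932 + 46516 = 35584)
sqrt((T(m(12, 13), -352) - 1*21685) + 78595) - l = sqrt((-352*(-4 - 1*13) - 1*21685) + 78595) - 1*35584 = sqrt((-352*(-4 - 13) - 21685) + 78595) - 35584 = sqrt((-352*(-17) - 21685) + 78595) - 35584 = sqrt((5984 - 21685) + 78595) - 35584 = sqrt(-15701 + 78595) - 35584 = sqrt(62894) - 35584 = -35584 + sqrt(62894)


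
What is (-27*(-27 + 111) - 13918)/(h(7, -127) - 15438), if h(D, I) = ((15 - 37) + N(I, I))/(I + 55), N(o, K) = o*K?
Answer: 388464/375881 ≈ 1.0335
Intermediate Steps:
N(o, K) = K*o
h(D, I) = (-22 + I²)/(55 + I) (h(D, I) = ((15 - 37) + I*I)/(I + 55) = (-22 + I²)/(55 + I))
(-27*(-27 + 111) - 13918)/(h(7, -127) - 15438) = (-27*(-27 + 111) - 13918)/((-22 + (-127)²)/(55 - 127) - 15438) = (-27*84 - 13918)/((-22 + 16129)/(-72) - 15438) = (-2268 - 13918)/(-1/72*16107 - 15438) = -16186/(-5369/24 - 15438) = -16186/(-375881/24) = -16186*(-24/375881) = 388464/375881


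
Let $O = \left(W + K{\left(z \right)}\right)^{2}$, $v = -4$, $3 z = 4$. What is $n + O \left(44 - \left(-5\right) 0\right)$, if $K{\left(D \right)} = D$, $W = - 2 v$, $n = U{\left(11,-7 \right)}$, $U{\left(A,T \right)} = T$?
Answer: $\frac{34433}{9} \approx 3825.9$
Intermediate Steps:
$z = \frac{4}{3}$ ($z = \frac{1}{3} \cdot 4 = \frac{4}{3} \approx 1.3333$)
$n = -7$
$W = 8$ ($W = \left(-2\right) \left(-4\right) = 8$)
$O = \frac{784}{9}$ ($O = \left(8 + \frac{4}{3}\right)^{2} = \left(\frac{28}{3}\right)^{2} = \frac{784}{9} \approx 87.111$)
$n + O \left(44 - \left(-5\right) 0\right) = -7 + \frac{784 \left(44 - \left(-5\right) 0\right)}{9} = -7 + \frac{784 \left(44 - 0\right)}{9} = -7 + \frac{784 \left(44 + 0\right)}{9} = -7 + \frac{784}{9} \cdot 44 = -7 + \frac{34496}{9} = \frac{34433}{9}$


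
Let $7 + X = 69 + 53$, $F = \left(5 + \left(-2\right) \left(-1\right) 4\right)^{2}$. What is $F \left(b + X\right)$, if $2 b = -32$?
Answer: $16731$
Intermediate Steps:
$F = 169$ ($F = \left(5 + 2 \cdot 4\right)^{2} = \left(5 + 8\right)^{2} = 13^{2} = 169$)
$X = 115$ ($X = -7 + \left(69 + 53\right) = -7 + 122 = 115$)
$b = -16$ ($b = \frac{1}{2} \left(-32\right) = -16$)
$F \left(b + X\right) = 169 \left(-16 + 115\right) = 169 \cdot 99 = 16731$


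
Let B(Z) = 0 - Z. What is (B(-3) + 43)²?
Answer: 2116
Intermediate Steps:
B(Z) = -Z
(B(-3) + 43)² = (-1*(-3) + 43)² = (3 + 43)² = 46² = 2116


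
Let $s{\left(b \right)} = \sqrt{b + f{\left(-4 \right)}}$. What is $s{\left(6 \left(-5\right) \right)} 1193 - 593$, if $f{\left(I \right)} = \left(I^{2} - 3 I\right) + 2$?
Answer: $-593$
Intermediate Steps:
$f{\left(I \right)} = 2 + I^{2} - 3 I$
$s{\left(b \right)} = \sqrt{30 + b}$ ($s{\left(b \right)} = \sqrt{b + \left(2 + \left(-4\right)^{2} - -12\right)} = \sqrt{b + \left(2 + 16 + 12\right)} = \sqrt{b + 30} = \sqrt{30 + b}$)
$s{\left(6 \left(-5\right) \right)} 1193 - 593 = \sqrt{30 + 6 \left(-5\right)} 1193 - 593 = \sqrt{30 - 30} \cdot 1193 - 593 = \sqrt{0} \cdot 1193 - 593 = 0 \cdot 1193 - 593 = 0 - 593 = -593$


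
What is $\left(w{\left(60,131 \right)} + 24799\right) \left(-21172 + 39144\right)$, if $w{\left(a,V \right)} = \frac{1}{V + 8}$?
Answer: $\frac{61950598264}{139} \approx 4.4569 \cdot 10^{8}$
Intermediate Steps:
$w{\left(a,V \right)} = \frac{1}{8 + V}$
$\left(w{\left(60,131 \right)} + 24799\right) \left(-21172 + 39144\right) = \left(\frac{1}{8 + 131} + 24799\right) \left(-21172 + 39144\right) = \left(\frac{1}{139} + 24799\right) 17972 = \frac{3447062}{139} \cdot 17972 = \frac{61950598264}{139}$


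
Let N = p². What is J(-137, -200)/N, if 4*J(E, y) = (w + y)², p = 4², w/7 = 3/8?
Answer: 2493241/65536 ≈ 38.044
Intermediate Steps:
w = 21/8 (w = 7*(3/8) = 21/8 ≈ 2.6250)
p = 16
J(E, y) = (21/8 + y)²/4
N = 256 (N = 16² = 256)
J(-137, -200)/N = ((21 + 8*(-200))²/256)/256 = ((21 - 1600)²/256)*(1/256) = ((1/256)*(-1579)²)*(1/256) = ((1/256)*2493241)*(1/256) = (2493241/256)*(1/256) = 2493241/65536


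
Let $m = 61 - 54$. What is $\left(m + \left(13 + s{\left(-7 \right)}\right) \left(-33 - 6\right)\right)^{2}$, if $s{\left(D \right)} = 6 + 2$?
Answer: $659344$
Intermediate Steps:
$s{\left(D \right)} = 8$
$m = 7$
$\left(m + \left(13 + s{\left(-7 \right)}\right) \left(-33 - 6\right)\right)^{2} = \left(7 + \left(13 + 8\right) \left(-33 - 6\right)\right)^{2} = \left(7 + 21 \left(-39\right)\right)^{2} = \left(7 - 819\right)^{2} = \left(-812\right)^{2} = 659344$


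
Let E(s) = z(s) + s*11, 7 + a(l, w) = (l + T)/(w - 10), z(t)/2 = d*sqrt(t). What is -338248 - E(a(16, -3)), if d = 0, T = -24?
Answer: -4396311/13 ≈ -3.3818e+5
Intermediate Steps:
z(t) = 0 (z(t) = 2*(0*sqrt(t)) = 2*0 = 0)
a(l, w) = -7 + (-24 + l)/(-10 + w) (a(l, w) = -7 + (l - 24)/(w - 10) = -7 + (-24 + l)/(-10 + w))
E(s) = 11*s (E(s) = 0 + s*11 = 0 + 11*s = 11*s)
-338248 - E(a(16, -3)) = -338248 - 11*(46 + 16 - 7*(-3))/(-10 - 3) = -338248 - 11*(46 + 16 + 21)/(-13) = -338248 - 11*(-1/13*83) = -338248 - 11*(-83)/13 = -338248 - 1*(-913/13) = -338248 + 913/13 = -4396311/13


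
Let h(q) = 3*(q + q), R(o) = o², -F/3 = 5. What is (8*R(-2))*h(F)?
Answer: -2880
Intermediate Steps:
F = -15 (F = -3*5 = -15)
h(q) = 6*q (h(q) = 3*(2*q) = 6*q)
(8*R(-2))*h(F) = (8*(-2)²)*(6*(-15)) = (8*4)*(-90) = 32*(-90) = -2880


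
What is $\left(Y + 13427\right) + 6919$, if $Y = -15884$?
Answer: $4462$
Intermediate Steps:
$\left(Y + 13427\right) + 6919 = \left(-15884 + 13427\right) + 6919 = -2457 + 6919 = 4462$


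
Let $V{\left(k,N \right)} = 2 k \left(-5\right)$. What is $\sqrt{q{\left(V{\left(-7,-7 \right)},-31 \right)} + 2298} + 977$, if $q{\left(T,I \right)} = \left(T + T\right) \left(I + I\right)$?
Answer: $977 + i \sqrt{6382} \approx 977.0 + 79.887 i$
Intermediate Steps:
$V{\left(k,N \right)} = - 10 k$
$q{\left(T,I \right)} = 4 I T$ ($q{\left(T,I \right)} = 2 T 2 I = 4 I T$)
$\sqrt{q{\left(V{\left(-7,-7 \right)},-31 \right)} + 2298} + 977 = \sqrt{4 \left(-31\right) \left(\left(-10\right) \left(-7\right)\right) + 2298} + 977 = \sqrt{4 \left(-31\right) 70 + 2298} + 977 = \sqrt{-8680 + 2298} + 977 = \sqrt{-6382} + 977 = i \sqrt{6382} + 977 = 977 + i \sqrt{6382}$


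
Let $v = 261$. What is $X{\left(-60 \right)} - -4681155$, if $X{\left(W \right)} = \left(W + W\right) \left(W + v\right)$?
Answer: $4657035$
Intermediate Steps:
$X{\left(W \right)} = 2 W \left(261 + W\right)$ ($X{\left(W \right)} = \left(W + W\right) \left(W + 261\right) = 2 W \left(261 + W\right)$)
$X{\left(-60 \right)} - -4681155 = 2 \left(-60\right) \left(261 - 60\right) - -4681155 = 2 \left(-60\right) 201 + 4681155 = -24120 + 4681155 = 4657035$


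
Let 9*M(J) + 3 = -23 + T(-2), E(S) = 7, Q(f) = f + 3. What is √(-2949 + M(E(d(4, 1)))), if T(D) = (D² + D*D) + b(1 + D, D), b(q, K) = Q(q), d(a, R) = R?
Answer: I*√26557/3 ≈ 54.321*I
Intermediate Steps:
Q(f) = 3 + f
b(q, K) = 3 + q
T(D) = 4 + D + 2*D² (T(D) = (D² + D*D) + (3 + (1 + D)) = (D² + D²) + (4 + D) = 2*D² + (4 + D) = 4 + D + 2*D²)
M(J) = -16/9 (M(J) = -⅓ + (-23 + (4 - 2 + 2*(-2)²))/9 = -⅓ + (-23 + (4 - 2 + 2*4))/9 = -⅓ + (-23 + (4 - 2 + 8))/9 = -⅓ + (-23 + 10)/9 = -⅓ + (⅑)*(-13) = -⅓ - 13/9 = -16/9)
√(-2949 + M(E(d(4, 1)))) = √(-2949 - 16/9) = √(-26557/9) = I*√26557/3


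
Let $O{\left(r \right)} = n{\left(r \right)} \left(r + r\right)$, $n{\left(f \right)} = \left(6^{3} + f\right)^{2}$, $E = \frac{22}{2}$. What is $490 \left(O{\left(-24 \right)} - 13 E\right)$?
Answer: $-867111350$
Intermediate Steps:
$E = 11$ ($E = 22 \cdot \frac{1}{2} = 11$)
$n{\left(f \right)} = \left(216 + f\right)^{2}$
$O{\left(r \right)} = 2 r \left(216 + r\right)^{2}$ ($O{\left(r \right)} = \left(216 + r\right)^{2} \left(r + r\right) = \left(216 + r\right)^{2} \cdot 2 r = 2 r \left(216 + r\right)^{2}$)
$490 \left(O{\left(-24 \right)} - 13 E\right) = 490 \left(2 \left(-24\right) \left(216 - 24\right)^{2} - 143\right) = 490 \left(2 \left(-24\right) 192^{2} - 143\right) = 490 \left(2 \left(-24\right) 36864 - 143\right) = 490 \left(-1769472 - 143\right) = 490 \left(-1769615\right) = -867111350$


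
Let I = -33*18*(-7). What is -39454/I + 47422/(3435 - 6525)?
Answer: -26591128/1070685 ≈ -24.836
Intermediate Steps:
I = 4158 (I = -594*(-7) = 4158)
-39454/I + 47422/(3435 - 6525) = -39454/4158 + 47422/(3435 - 6525) = -39454*1/4158 + 47422/(-3090) = -19727/2079 + 47422*(-1/3090) = -19727/2079 - 23711/1545 = -26591128/1070685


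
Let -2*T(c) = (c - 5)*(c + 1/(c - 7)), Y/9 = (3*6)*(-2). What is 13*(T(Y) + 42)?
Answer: -458325413/662 ≈ -6.9233e+5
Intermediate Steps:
Y = -324 (Y = 9*((3*6)*(-2)) = 9*(18*(-2)) = 9*(-36) = -324)
T(c) = -(-5 + c)*(c + 1/(-7 + c))/2 (T(c) = -(c - 5)*(c + 1/(c - 7))/2 = -(-5 + c)*(c + 1/(-7 + c))/2)
13*(T(Y) + 42) = 13*((5 - 1*(-324)³ - 36*(-324) + 12*(-324)²)/(2*(-7 - 324)) + 42) = 13*((½)*(5 - 1*(-34012224) + 11664 + 12*104976)/(-331) + 42) = 13*((½)*(-1/331)*(5 + 34012224 + 11664 + 1259712) + 42) = 13*((½)*(-1/331)*35283605 + 42) = 13*(-35283605/662 + 42) = 13*(-35255801/662) = -458325413/662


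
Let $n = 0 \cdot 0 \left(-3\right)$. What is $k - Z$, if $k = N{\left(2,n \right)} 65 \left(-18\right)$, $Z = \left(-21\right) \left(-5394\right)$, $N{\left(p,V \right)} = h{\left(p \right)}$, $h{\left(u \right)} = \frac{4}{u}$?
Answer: $-115614$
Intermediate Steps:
$n = 0$ ($n = 0 \left(-3\right) = 0$)
$N{\left(p,V \right)} = \frac{4}{p}$
$Z = 113274$
$k = -2340$ ($k = \frac{4}{2} \cdot 65 \left(-18\right) = 4 \cdot \frac{1}{2} \cdot 65 \left(-18\right) = 2 \cdot 65 \left(-18\right) = 130 \left(-18\right) = -2340$)
$k - Z = -2340 - 113274 = -115614$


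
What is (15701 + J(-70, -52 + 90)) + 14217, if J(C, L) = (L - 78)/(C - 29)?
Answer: 2961922/99 ≈ 29918.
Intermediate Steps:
J(C, L) = (-78 + L)/(-29 + C)
(15701 + J(-70, -52 + 90)) + 14217 = (15701 + (-78 + (-52 + 90))/(-29 - 70)) + 14217 = (15701 + (-78 + 38)/(-99)) + 14217 = (15701 - 1/99*(-40)) + 14217 = (15701 + 40/99) + 14217 = 1554439/99 + 14217 = 2961922/99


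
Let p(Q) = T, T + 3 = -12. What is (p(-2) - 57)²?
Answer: 5184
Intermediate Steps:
T = -15 (T = -3 - 12 = -15)
p(Q) = -15
(p(-2) - 57)² = (-15 - 57)² = (-72)² = 5184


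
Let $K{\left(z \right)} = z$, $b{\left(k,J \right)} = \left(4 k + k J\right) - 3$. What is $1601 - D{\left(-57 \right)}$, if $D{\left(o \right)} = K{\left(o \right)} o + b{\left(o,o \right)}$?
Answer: $-4666$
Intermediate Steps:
$b{\left(k,J \right)} = -3 + 4 k + J k$ ($b{\left(k,J \right)} = \left(4 k + J k\right) - 3 = -3 + 4 k + J k$)
$D{\left(o \right)} = -3 + 2 o^{2} + 4 o$ ($D{\left(o \right)} = o o + \left(-3 + 4 o + o o\right) = o^{2} + \left(-3 + 4 o + o^{2}\right) = o^{2} + \left(-3 + o^{2} + 4 o\right) = -3 + 2 o^{2} + 4 o$)
$1601 - D{\left(-57 \right)} = 1601 - \left(-3 + 2 \left(-57\right)^{2} + 4 \left(-57\right)\right) = 1601 - \left(-3 + 2 \cdot 3249 - 228\right) = 1601 - \left(-3 + 6498 - 228\right) = 1601 - 6267 = -4666$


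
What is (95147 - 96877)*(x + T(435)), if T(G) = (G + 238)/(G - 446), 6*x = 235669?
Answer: -2238897665/33 ≈ -6.7845e+7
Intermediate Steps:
x = 235669/6 (x = (1/6)*235669 = 235669/6 ≈ 39278.)
T(G) = (238 + G)/(-446 + G)
(95147 - 96877)*(x + T(435)) = (95147 - 96877)*(235669/6 + (238 + 435)/(-446 + 435)) = -1730*(235669/6 + 673/(-11)) = -1730*(235669/6 - 1/11*673) = -1730*(235669/6 - 673/11) = -1730*2588321/66 = -2238897665/33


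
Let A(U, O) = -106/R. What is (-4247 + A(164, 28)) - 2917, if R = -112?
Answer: -401131/56 ≈ -7163.1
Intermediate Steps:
A(U, O) = 53/56 (A(U, O) = -106/(-112) = -106*(-1/112) = 53/56)
(-4247 + A(164, 28)) - 2917 = (-4247 + 53/56) - 2917 = -237779/56 - 2917 = -401131/56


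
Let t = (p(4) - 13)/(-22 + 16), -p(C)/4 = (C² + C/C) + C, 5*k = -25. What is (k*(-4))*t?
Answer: 970/3 ≈ 323.33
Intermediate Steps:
k = -5 (k = (⅕)*(-25) = -5)
p(C) = -4 - 4*C - 4*C² (p(C) = -4*((C² + C/C) + C) = -4*((C² + 1) + C) = -4*((1 + C²) + C) = -4*(1 + C + C²) = -4 - 4*C - 4*C²)
t = 97/6 (t = ((-4 - 4*4 - 4*4²) - 13)/(-22 + 16) = ((-4 - 16 - 4*16) - 13)/(-6) = ((-4 - 16 - 64) - 13)*(-⅙) = (-84 - 13)*(-⅙) = -97*(-⅙) = 97/6 ≈ 16.167)
(k*(-4))*t = -5*(-4)*(97/6) = 20*(97/6) = 970/3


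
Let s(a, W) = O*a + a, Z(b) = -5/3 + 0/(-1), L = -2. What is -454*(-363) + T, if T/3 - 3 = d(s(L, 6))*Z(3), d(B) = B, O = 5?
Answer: 164871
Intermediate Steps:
Z(b) = -5/3 (Z(b) = -5*⅓ + 0*(-1) = -5/3 + 0 = -5/3)
s(a, W) = 6*a (s(a, W) = 5*a + a = 6*a)
T = 69 (T = 9 + 3*((6*(-2))*(-5/3)) = 9 + 3*(-12*(-5/3)) = 9 + 3*20 = 9 + 60 = 69)
-454*(-363) + T = -454*(-363) + 69 = 164802 + 69 = 164871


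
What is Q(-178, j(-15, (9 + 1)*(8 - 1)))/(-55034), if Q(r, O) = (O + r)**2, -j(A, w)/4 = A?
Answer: -6962/27517 ≈ -0.25301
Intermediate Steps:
j(A, w) = -4*A
Q(-178, j(-15, (9 + 1)*(8 - 1)))/(-55034) = (-4*(-15) - 178)**2/(-55034) = (60 - 178)**2*(-1/55034) = (-118)**2*(-1/55034) = 13924*(-1/55034) = -6962/27517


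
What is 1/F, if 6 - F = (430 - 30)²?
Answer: -1/159994 ≈ -6.2502e-6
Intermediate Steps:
F = -159994 (F = 6 - (430 - 30)² = 6 - 1*400² = 6 - 1*160000 = 6 - 160000 = -159994)
1/F = 1/(-159994) = -1/159994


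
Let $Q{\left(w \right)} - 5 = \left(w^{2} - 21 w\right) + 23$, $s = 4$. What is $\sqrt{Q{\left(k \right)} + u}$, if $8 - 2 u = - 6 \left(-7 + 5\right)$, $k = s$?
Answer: $i \sqrt{42} \approx 6.4807 i$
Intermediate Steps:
$k = 4$
$Q{\left(w \right)} = 28 + w^{2} - 21 w$ ($Q{\left(w \right)} = 5 + \left(\left(w^{2} - 21 w\right) + 23\right) = 5 + \left(23 + w^{2} - 21 w\right) = 28 + w^{2} - 21 w$)
$u = -2$ ($u = 4 - \frac{\left(-6\right) \left(-7 + 5\right)}{2} = 4 - \frac{\left(-6\right) \left(-2\right)}{2} = 4 - 6 = -2$)
$\sqrt{Q{\left(k \right)} + u} = \sqrt{\left(28 + 4^{2} - 84\right) - 2} = \sqrt{\left(28 + 16 - 84\right) - 2} = \sqrt{-40 - 2} = \sqrt{-42} = i \sqrt{42}$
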